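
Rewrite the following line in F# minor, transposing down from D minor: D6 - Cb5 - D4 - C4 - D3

From D down to F# is a minor sixth; apply that to each pitch.
D6 becomes F#5
Cb5 becomes Eb4
D4 becomes F#3
C4 becomes E3
D3 becomes F#2

F#5 Eb4 F#3 E3 F#2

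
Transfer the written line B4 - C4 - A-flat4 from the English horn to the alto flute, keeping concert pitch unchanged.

First find concert pitch: the English horn sounds a perfect fifth below written, so B4 C4 A-flat4 sounds E4 F3 Db4.
Then write for alto flute: it sounds a perfect fourth below written, so the part must be a perfect fourth above concert.
E4 → A4
F3 → Bb3
Db4 → Gb4

A4 Bb3 Gb4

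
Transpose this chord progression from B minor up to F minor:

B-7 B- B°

B minor up to F minor is a diminished fifth; each chord root moves by that interval while the quality stays the same.
B-7: root B up a diminished fifth → F, giving F-7.
B-: root B up a diminished fifth → F, giving F-.
B°: root B up a diminished fifth → F, giving F°.

F-7 F- F°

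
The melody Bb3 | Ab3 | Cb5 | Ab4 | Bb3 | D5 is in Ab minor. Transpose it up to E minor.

F#4 E4 G5 E5 F#4 A#5

From Ab up to E is an augmented fifth; apply that to each pitch.
Bb3 to F#4
Ab3 to E4
Cb5 to G5
Ab4 to E5
Bb3 to F#4
D5 to A#5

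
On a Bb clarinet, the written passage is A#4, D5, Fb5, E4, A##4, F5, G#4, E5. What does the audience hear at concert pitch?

G#4 C5 Ebb5 D4 G##4 Eb5 F#4 D5

The Bb clarinet sounds a major second below written, so transpose each written note down a major second.
A#4 → G#4
D5 → C5
Fb5 → Ebb5
E4 → D4
A##4 → G##4
F5 → Eb5
G#4 → F#4
E5 → D5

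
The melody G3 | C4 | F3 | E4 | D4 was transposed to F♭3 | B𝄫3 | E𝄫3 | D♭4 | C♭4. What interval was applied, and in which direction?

down an augmented second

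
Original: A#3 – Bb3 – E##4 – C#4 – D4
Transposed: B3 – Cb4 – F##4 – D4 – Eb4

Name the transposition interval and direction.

up a minor second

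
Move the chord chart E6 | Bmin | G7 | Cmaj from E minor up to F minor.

E minor up to F minor is a minor second; each chord root moves by that interval while the quality stays the same.
E6: root E up a minor second → F, giving F6.
Bmin: root B up a minor second → C, giving Cmin.
G7: root G up a minor second → Ab, giving Ab7.
Cmaj: root C up a minor second → Db, giving Dbmaj.

F6 Cmin Ab7 Dbmaj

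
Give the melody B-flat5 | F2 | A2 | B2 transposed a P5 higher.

F6 C3 E3 F#3

Bb5: a fifth up reaches F, and 7 semitones makes it F6.
F2 up a perfect fifth is C3.
A perfect fifth up from A2 gives E3.
A perfect fifth up from B2 gives F#3.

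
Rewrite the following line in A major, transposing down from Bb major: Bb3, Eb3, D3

From Bb down to A is a minor second; apply that to each pitch.
Bb3 → A3
Eb3 → D3
D3 → C#3

A3 D3 C#3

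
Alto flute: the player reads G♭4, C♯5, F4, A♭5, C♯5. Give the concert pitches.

Db4 G#4 C4 Eb5 G#4

Written C4 on the alto flute sounds as G3, a perfect fourth lower; apply that shift to every note.
Gb4 → Db4
C#5 → G#4
F4 → C4
Ab5 → Eb5
C#5 → G#4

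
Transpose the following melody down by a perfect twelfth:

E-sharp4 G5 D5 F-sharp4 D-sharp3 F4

A#2 C4 G3 B2 G#1 Bb2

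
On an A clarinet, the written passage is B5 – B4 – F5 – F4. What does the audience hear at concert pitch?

G#5 G#4 D5 D4

Written C4 on the A clarinet sounds as A3, a minor third lower; apply that shift to every note.
B5 → G#5
B4 → G#4
F5 → D5
F4 → D4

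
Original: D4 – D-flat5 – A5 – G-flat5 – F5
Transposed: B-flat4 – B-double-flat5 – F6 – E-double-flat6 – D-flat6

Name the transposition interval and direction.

up a minor sixth

Take the first pair: D4 → Bb4. D to B spans 6 letter names, so the interval is some kind of sixth.
D4 to Bb4 is 8 semitones, which makes it a minor sixth; the second version is higher, so the direction is up.
Checking another pair — F5 → Db6 — gives the same interval.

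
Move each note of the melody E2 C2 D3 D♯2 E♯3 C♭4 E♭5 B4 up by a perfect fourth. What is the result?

A perfect fourth up from E2 gives A2.
A perfect fourth up from C2 gives F2.
A perfect fourth up from D3 gives G3.
A perfect fourth up from D#2 gives G#2.
E#3 up a perfect fourth is A#3.
A perfect fourth up from Cb4 gives Fb4.
A perfect fourth up from Eb5 gives Ab5.
A perfect fourth up from B4 gives E5.

A2 F2 G3 G#2 A#3 Fb4 Ab5 E5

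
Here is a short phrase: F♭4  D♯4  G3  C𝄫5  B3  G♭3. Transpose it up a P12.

Cb6 A#5 D5 Gbb6 F#5 Db5

Fb4: a twelfth up reaches C, and 19 semitones makes it Cb6.
A perfect twelfth up from D#4 gives A#5.
G3 up a perfect twelfth is D5.
A perfect twelfth up from Cbb5 gives Gbb6.
A perfect twelfth up from B3 gives F#5.
A perfect twelfth up from Gb3 gives Db5.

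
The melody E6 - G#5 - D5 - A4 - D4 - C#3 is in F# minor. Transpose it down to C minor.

Bb5 D5 Ab4 Eb4 Ab3 G2

From F# down to C is an augmented fourth; apply that to each pitch.
E6 to Bb5
G#5 to D5
D5 to Ab4
A4 to Eb4
D4 to Ab3
C#3 to G2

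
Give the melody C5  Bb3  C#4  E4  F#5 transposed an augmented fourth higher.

F#5 E4 F##4 A#4 B#5

C5 -> F#5
Bb3 -> E4
C#4 -> F##4
E4 -> A#4
F#5 -> B#5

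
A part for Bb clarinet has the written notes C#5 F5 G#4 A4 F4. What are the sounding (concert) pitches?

Written C4 on the Bb clarinet sounds as Bb3, a major second lower; apply that shift to every note.
C#5 → B4
F5 → Eb5
G#4 → F#4
A4 → G4
F4 → Eb4

B4 Eb5 F#4 G4 Eb4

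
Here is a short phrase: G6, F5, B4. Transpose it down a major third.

Eb6 Db5 G4

A major third down from G6 gives Eb6.
F5: a third down reaches D, and 4 semitones makes it Db5.
A major third down from B4 gives G4.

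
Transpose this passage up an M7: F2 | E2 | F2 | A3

E3 D#3 E3 G#4

F2 becomes E3
E2 becomes D#3
F2 becomes E3
A3 becomes G#4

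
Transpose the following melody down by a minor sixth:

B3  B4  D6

D#3 D#4 F#5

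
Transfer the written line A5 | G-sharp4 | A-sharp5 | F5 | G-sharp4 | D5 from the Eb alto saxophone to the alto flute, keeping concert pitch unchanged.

F5 E4 F#5 Db5 E4 Bb4

First find concert pitch: the Eb alto saxophone sounds a major sixth below written, so A5 G-sharp4 A-sharp5 F5 G-sharp4 D5 sounds C5 B3 C#5 Ab4 B3 F4.
Then write for alto flute: it sounds a perfect fourth below written, so the part must be a perfect fourth above concert.
C5 → F5
B3 → E4
C#5 → F#5
Ab4 → Db5
B3 → E4
F4 → Bb4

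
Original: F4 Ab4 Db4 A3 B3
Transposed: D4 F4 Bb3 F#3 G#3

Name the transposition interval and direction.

down a minor third

From F4 to D4 is 3 letter names — a third of some quality.
D4 to F4 is 3 semitones, which makes it a minor third; the second version is lower, so the direction is down.
Checking another pair — B3 → G#3 — gives the same interval.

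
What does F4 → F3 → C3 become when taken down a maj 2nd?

Eb4 Eb3 Bb2

F4 down a major second is Eb4.
A major second down from F3 gives Eb3.
A major second down from C3 gives Bb2.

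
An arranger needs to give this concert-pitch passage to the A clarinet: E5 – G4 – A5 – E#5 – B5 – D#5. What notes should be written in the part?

The A clarinet sounds a minor third below written, so the written part must be a minor third above concert — transpose each note up.
E5 becomes G5
G4 becomes Bb4
A5 becomes C6
E#5 becomes G#5
B5 becomes D6
D#5 becomes F#5

G5 Bb4 C6 G#5 D6 F#5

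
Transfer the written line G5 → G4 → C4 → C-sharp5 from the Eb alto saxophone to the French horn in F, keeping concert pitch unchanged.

First find concert pitch: the Eb alto saxophone sounds a major sixth below written, so G5 G4 C4 C-sharp5 sounds Bb4 Bb3 Eb3 E4.
Then write for French horn in F: it sounds a perfect fifth below written, so the part must be a perfect fifth above concert.
Bb4 → F5
Bb3 → F4
Eb3 → Bb3
E4 → B4

F5 F4 Bb3 B4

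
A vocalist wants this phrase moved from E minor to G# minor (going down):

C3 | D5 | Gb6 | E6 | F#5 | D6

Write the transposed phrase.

E2 F#4 Bb5 G#5 A#4 F#5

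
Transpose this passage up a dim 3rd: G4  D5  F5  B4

Bbb4 Fb5 Abb5 Db5

G4 becomes Bbb4
D5 becomes Fb5
F5 becomes Abb5
B4 becomes Db5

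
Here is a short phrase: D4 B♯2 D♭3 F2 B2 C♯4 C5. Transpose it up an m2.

D4 to Eb4
B#2 to C#3
Db3 to Ebb3
F2 to Gb2
B2 to C3
C#4 to D4
C5 to Db5

Eb4 C#3 Ebb3 Gb2 C3 D4 Db5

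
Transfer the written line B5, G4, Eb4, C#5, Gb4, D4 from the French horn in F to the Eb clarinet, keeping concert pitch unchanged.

First find concert pitch: the French horn in F sounds a perfect fifth below written, so B5 G4 Eb4 C#5 Gb4 D4 sounds E5 C4 Ab3 F#4 Cb4 G3.
Then write for Eb clarinet: it sounds a minor third above written, so the part must be a minor third below concert.
E5 → C#5
C4 → A3
Ab3 → F3
F#4 → D#4
Cb4 → Ab3
G3 → E3

C#5 A3 F3 D#4 Ab3 E3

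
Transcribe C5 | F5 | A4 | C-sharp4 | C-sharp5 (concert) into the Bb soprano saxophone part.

The Bb soprano saxophone sounds a major second below written, so the written part must be a major second above concert — transpose each note up.
C5 → D5
F5 → G5
A4 → B4
C#4 → D#4
C#5 → D#5

D5 G5 B4 D#4 D#5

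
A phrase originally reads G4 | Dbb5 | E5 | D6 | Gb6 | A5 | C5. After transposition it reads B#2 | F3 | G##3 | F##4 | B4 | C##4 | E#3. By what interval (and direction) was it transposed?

down a diminished thirteenth

From G4 to B#2 is 13 letter names — a thirteenth of some quality.
B#2 to G4 is 19 semitones, which makes it a diminished thirteenth; the second version is lower, so the direction is down.
Checking another pair — C5 → E#3 — gives the same interval.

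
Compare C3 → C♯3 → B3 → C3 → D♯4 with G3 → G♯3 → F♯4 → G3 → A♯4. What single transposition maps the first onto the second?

up a perfect fifth

Take the first pair: C3 → G3. C to G spans 5 letter names, so the interval is some kind of fifth.
C3 to G3 is 7 semitones, which makes it a perfect fifth; the second version is higher, so the direction is up.
Checking another pair — D#4 → A#4 — gives the same interval.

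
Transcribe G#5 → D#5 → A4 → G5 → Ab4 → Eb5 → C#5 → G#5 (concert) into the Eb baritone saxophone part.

E#7 B#6 F#6 E7 F6 C7 A#6 E#7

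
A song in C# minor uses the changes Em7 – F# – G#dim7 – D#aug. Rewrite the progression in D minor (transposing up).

C# minor up to D minor is a minor second; each chord root moves by that interval while the quality stays the same.
Em7: root E up a minor second → F, giving Fm7.
F#: root F# up a minor second → G, giving G.
G#dim7: root G# up a minor second → A, giving Adim7.
D#aug: root D# up a minor second → E, giving Eaug.

Fm7 G Adim7 Eaug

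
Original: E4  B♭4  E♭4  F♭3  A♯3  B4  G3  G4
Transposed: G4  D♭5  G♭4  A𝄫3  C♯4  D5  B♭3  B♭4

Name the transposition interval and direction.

From E4 to G4 is 3 letter names — a third of some quality.
E4 to G4 is 3 semitones, which makes it a minor third; the second version is higher, so the direction is up.
Checking another pair — G4 → Bb4 — gives the same interval.

up a minor third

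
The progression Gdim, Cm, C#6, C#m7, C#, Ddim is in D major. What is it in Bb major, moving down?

D major down to Bb major is a major third; each chord root moves by that interval while the quality stays the same.
Gdim: root G down a major third → Eb, giving Ebdim.
Cm: root C down a major third → Ab, giving Abm.
C#6: root C# down a major third → A, giving A6.
C#m7: root C# down a major third → A, giving Am7.
C#: root C# down a major third → A, giving A.
Ddim: root D down a major third → Bb, giving Bbdim.

Ebdim Abm A6 Am7 A Bbdim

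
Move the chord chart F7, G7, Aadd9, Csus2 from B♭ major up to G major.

D7 E7 F#add9 Asus2

B♭ major up to G major is a major sixth; each chord root moves by that interval while the quality stays the same.
F7: root F up a major sixth → D, giving D7.
G7: root G up a major sixth → E, giving E7.
Aadd9: root A up a major sixth → F#, giving F#add9.
Csus2: root C up a major sixth → A, giving Asus2.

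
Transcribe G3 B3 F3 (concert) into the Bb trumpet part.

Written C4 sounds as Bb3 on the Bb trumpet, so concert pitches are written a major second up.
G3 becomes A3
B3 becomes C#4
F3 becomes G3

A3 C#4 G3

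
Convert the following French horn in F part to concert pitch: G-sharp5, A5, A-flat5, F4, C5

Written C4 on the French horn in F sounds as F3, a perfect fifth lower; apply that shift to every note.
G#5 gives C#5
A5 gives D5
Ab5 gives Db5
F4 gives Bb3
C5 gives F4

C#5 D5 Db5 Bb3 F4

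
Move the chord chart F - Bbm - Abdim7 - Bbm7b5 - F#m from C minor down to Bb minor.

C minor down to Bb minor is a major second; each chord root moves by that interval while the quality stays the same.
F: root F down a major second → Eb, giving Eb.
Bbm: root Bb down a major second → Ab, giving Abm.
Abdim7: root Ab down a major second → Gb, giving Gbdim7.
Bbm7b5: root Bb down a major second → Ab, giving Abm7b5.
F#m: root F# down a major second → E, giving Em.

Eb Abm Gbdim7 Abm7b5 Em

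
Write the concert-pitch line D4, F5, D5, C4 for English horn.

Written C4 sounds as F3 on the English horn, so concert pitches are written a perfect fifth up.
D4 to A4
F5 to C6
D5 to A5
C4 to G4

A4 C6 A5 G4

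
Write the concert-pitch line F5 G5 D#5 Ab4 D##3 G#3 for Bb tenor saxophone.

The Bb tenor saxophone sounds a major ninth below written, so the written part must be a major ninth above concert — transpose each note up.
F5 gives G6
G5 gives A6
D#5 gives E#6
Ab4 gives Bb5
D##3 gives E##4
G#3 gives A#4

G6 A6 E#6 Bb5 E##4 A#4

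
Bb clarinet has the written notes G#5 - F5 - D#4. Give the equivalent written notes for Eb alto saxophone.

D#6 C6 A#4

First find concert pitch: the Bb clarinet sounds a major second below written, so G#5 F5 D#4 sounds F#5 Eb5 C#4.
Then write for Eb alto saxophone: it sounds a major sixth below written, so the part must be a major sixth above concert.
F#5 → D#6
Eb5 → C6
C#4 → A#4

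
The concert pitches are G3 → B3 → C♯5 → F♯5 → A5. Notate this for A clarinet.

Bb3 D4 E5 A5 C6

Written C4 sounds as A3 on the A clarinet, so concert pitches are written a minor third up.
G3 -> Bb3
B3 -> D4
C#5 -> E5
F#5 -> A5
A5 -> C6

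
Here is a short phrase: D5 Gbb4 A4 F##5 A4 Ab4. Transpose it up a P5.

A5 Dbb5 E5 C##6 E5 Eb5

D5 becomes A5
Gbb4 becomes Dbb5
A4 becomes E5
F##5 becomes C##6
A4 becomes E5
Ab4 becomes Eb5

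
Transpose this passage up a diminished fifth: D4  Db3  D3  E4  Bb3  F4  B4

Ab4 Abb3 Ab3 Bb4 Fb4 Cb5 F5

D4 up a diminished fifth is Ab4.
Db3: a fifth up reaches A, and 6 semitones makes it Abb3.
A diminished fifth up from D3 gives Ab3.
A diminished fifth up from E4 gives Bb4.
A diminished fifth up from Bb3 gives Fb4.
A diminished fifth up from F4 gives Cb5.
B4: a fifth up reaches F, and 6 semitones makes it F5.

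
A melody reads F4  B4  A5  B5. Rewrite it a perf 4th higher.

Bb4 E5 D6 E6

A perfect fourth up from F4 gives Bb4.
B4 up a perfect fourth is E5.
A perfect fourth up from A5 gives D6.
A perfect fourth up from B5 gives E6.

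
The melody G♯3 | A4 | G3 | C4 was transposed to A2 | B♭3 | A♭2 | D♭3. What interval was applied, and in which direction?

Take the first pair: G#3 → A2. G to A spans 7 letter names, so the interval is some kind of seventh.
A2 to G#3 is 11 semitones, which makes it a major seventh; the second version is lower, so the direction is down.
Checking another pair — C4 → Db3 — gives the same interval.

down a major seventh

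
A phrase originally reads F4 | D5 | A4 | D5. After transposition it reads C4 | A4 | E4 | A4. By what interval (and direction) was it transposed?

From F4 to C4 is 4 letter names — a fourth of some quality.
C4 to F4 is 5 semitones, which makes it a perfect fourth; the second version is lower, so the direction is down.
Checking another pair — D5 → A4 — gives the same interval.

down a perfect fourth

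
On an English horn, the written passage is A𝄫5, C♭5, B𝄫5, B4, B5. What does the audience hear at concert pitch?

Dbb5 Fb4 Ebb5 E4 E5

Written C4 on the English horn sounds as F3, a perfect fifth lower; apply that shift to every note.
Abb5 → Dbb5
Cb5 → Fb4
Bbb5 → Ebb5
B4 → E4
B5 → E5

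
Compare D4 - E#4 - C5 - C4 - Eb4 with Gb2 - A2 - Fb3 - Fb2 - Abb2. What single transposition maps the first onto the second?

down an augmented twelfth

Take the first pair: D4 → Gb2. D to G spans 12 letter names, so the interval is some kind of twelfth.
Gb2 to D4 is 20 semitones, which makes it an augmented twelfth; the second version is lower, so the direction is down.
Checking another pair — Eb4 → Abb2 — gives the same interval.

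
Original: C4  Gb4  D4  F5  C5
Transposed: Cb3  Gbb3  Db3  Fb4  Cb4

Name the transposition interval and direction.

down an augmented octave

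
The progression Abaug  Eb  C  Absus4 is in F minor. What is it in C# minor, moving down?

Eaug B G# Esus4

F minor down to C# minor is a diminished fourth; each chord root moves by that interval while the quality stays the same.
Abaug: root Ab down a diminished fourth → E, giving Eaug.
Eb: root Eb down a diminished fourth → B, giving B.
C: root C down a diminished fourth → G#, giving G#.
Absus4: root Ab down a diminished fourth → E, giving Esus4.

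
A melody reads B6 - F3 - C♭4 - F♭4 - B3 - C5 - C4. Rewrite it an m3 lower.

G#6 D3 Ab3 Db4 G#3 A4 A3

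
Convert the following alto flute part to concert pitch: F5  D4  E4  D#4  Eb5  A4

Written C4 on the alto flute sounds as G3, a perfect fourth lower; apply that shift to every note.
F5 → C5
D4 → A3
E4 → B3
D#4 → A#3
Eb5 → Bb4
A4 → E4

C5 A3 B3 A#3 Bb4 E4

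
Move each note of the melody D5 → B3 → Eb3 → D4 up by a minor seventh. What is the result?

C6 A4 Db4 C5

D5: a seventh up reaches C, and 10 semitones makes it C6.
A minor seventh up from B3 gives A4.
A minor seventh up from Eb3 gives Db4.
D4: a seventh up reaches C, and 10 semitones makes it C5.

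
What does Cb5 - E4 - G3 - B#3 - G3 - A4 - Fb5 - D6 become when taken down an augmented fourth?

Cb5 -> Gbb4
E4 -> Bb3
G3 -> Db3
B#3 -> F#3
G3 -> Db3
A4 -> Eb4
Fb5 -> Cbb5
D6 -> Ab5

Gbb4 Bb3 Db3 F#3 Db3 Eb4 Cbb5 Ab5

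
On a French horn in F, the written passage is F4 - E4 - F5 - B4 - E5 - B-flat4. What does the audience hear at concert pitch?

Bb3 A3 Bb4 E4 A4 Eb4

The French horn in F sounds a perfect fifth below written, so transpose each written note down a perfect fifth.
F4 → Bb3
E4 → A3
F5 → Bb4
B4 → E4
E5 → A4
Bb4 → Eb4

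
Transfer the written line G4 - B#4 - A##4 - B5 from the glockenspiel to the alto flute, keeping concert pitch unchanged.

C7 E#7 D##7 E8

First find concert pitch: the glockenspiel sounds a perfect fifteenth above written, so G4 B#4 A##4 B5 sounds G6 B#6 A##6 B7.
Then write for alto flute: it sounds a perfect fourth below written, so the part must be a perfect fourth above concert.
G6 → C7
B#6 → E#7
A##6 → D##7
B7 → E8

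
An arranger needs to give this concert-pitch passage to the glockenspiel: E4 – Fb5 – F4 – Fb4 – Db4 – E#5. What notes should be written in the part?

The glockenspiel sounds a perfect fifteenth above written, so the written part must be a perfect fifteenth below concert — transpose each note down.
E4 gives E2
Fb5 gives Fb3
F4 gives F2
Fb4 gives Fb2
Db4 gives Db2
E#5 gives E#3

E2 Fb3 F2 Fb2 Db2 E#3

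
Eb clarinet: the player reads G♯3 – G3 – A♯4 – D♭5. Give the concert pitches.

B3 Bb3 C#5 Fb5

The Eb clarinet sounds a minor third above written, so transpose each written note up a minor third.
G#3 -> B3
G3 -> Bb3
A#4 -> C#5
Db5 -> Fb5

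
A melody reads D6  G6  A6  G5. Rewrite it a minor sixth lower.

F#5 B5 C#6 B4

D6 → F#5
G6 → B5
A6 → C#6
G5 → B4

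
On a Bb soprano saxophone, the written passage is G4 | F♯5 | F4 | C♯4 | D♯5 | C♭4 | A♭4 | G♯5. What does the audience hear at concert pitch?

Written C4 on the Bb soprano saxophone sounds as Bb3, a major second lower; apply that shift to every note.
G4 becomes F4
F#5 becomes E5
F4 becomes Eb4
C#4 becomes B3
D#5 becomes C#5
Cb4 becomes Bbb3
Ab4 becomes Gb4
G#5 becomes F#5

F4 E5 Eb4 B3 C#5 Bbb3 Gb4 F#5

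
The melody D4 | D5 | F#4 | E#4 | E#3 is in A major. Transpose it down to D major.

A major to D major down is a perfect fifth, so every note moves down by that interval.
D4 gives G3
D5 gives G4
F#4 gives B3
E#4 gives A#3
E#3 gives A#2

G3 G4 B3 A#3 A#2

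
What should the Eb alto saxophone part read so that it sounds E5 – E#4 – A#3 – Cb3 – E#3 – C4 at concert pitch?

C#6 C##5 F##4 Ab3 C##4 A4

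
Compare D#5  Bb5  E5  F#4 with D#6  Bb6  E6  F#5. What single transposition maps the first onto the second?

From D#5 to D#6 is 8 letter names — an octave of some quality.
D#5 to D#6 is 12 semitones, which makes it a perfect octave; the second version is higher, so the direction is up.
Checking another pair — F#4 → F#5 — gives the same interval.

up a perfect octave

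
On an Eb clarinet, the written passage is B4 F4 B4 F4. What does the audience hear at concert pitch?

D5 Ab4 D5 Ab4

Written C4 on the Eb clarinet sounds as Eb4, a minor third higher; apply that shift to every note.
B4 -> D5
F4 -> Ab4
B4 -> D5
F4 -> Ab4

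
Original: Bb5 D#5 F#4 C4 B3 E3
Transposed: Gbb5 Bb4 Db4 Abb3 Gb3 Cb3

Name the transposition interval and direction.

From Bb5 to Gbb5 is 3 letter names — a third of some quality.
Gbb5 to Bb5 is 5 semitones, which makes it an augmented third; the second version is lower, so the direction is down.
Checking another pair — E3 → Cb3 — gives the same interval.

down an augmented third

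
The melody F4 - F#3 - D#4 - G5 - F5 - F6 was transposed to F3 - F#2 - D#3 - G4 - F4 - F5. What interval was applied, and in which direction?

Take the first pair: F4 → F3. F to F spans 8 letter names, so the interval is some kind of octave.
F3 to F4 is 12 semitones, which makes it a perfect octave; the second version is lower, so the direction is down.
Checking another pair — F6 → F5 — gives the same interval.

down a perfect octave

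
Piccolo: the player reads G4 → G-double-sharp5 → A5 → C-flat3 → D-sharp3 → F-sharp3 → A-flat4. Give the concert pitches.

Written C4 on the piccolo sounds as C5, a perfect octave higher; apply that shift to every note.
G4 to G5
G##5 to G##6
A5 to A6
Cb3 to Cb4
D#3 to D#4
F#3 to F#4
Ab4 to Ab5

G5 G##6 A6 Cb4 D#4 F#4 Ab5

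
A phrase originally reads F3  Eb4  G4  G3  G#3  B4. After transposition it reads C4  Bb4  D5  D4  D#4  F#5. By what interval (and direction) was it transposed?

up a perfect fifth

Take the first pair: F3 → C4. F to C spans 5 letter names, so the interval is some kind of fifth.
F3 to C4 is 7 semitones, which makes it a perfect fifth; the second version is higher, so the direction is up.
Checking another pair — B4 → F#5 — gives the same interval.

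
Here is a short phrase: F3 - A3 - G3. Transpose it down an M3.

Db3 F3 Eb3

F3 becomes Db3
A3 becomes F3
G3 becomes Eb3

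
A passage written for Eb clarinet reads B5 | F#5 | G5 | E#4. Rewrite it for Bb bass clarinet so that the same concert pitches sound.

First find concert pitch: the Eb clarinet sounds a minor third above written, so B5 F#5 G5 E#4 sounds D6 A5 Bb5 G#4.
Then write for Bb bass clarinet: it sounds a major ninth below written, so the part must be a major ninth above concert.
D6 → E7
A5 → B6
Bb5 → C7
G#4 → A#5

E7 B6 C7 A#5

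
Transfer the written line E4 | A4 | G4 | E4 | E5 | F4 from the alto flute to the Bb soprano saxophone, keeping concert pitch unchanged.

C#4 F#4 E4 C#4 C#5 D4

First find concert pitch: the alto flute sounds a perfect fourth below written, so E4 A4 G4 E4 E5 F4 sounds B3 E4 D4 B3 B4 C4.
Then write for Bb soprano saxophone: it sounds a major second below written, so the part must be a major second above concert.
B3 → C#4
E4 → F#4
D4 → E4
B3 → C#4
B4 → C#5
C4 → D4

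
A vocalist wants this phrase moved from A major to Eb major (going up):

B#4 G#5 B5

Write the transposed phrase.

F#5 D6 F6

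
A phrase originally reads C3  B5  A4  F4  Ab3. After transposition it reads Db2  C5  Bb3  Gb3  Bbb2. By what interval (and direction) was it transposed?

down a major seventh

From C3 to Db2 is 7 letter names — a seventh of some quality.
Db2 to C3 is 11 semitones, which makes it a major seventh; the second version is lower, so the direction is down.
Checking another pair — Ab3 → Bbb2 — gives the same interval.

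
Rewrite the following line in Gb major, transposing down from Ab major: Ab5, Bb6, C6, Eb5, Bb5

From Ab down to Gb is a major second; apply that to each pitch.
Ab5 becomes Gb5
Bb6 becomes Ab6
C6 becomes Bb5
Eb5 becomes Db5
Bb5 becomes Ab5

Gb5 Ab6 Bb5 Db5 Ab5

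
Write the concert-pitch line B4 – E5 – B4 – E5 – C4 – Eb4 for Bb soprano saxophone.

Written C4 sounds as Bb3 on the Bb soprano saxophone, so concert pitches are written a major second up.
B4 → C#5
E5 → F#5
B4 → C#5
E5 → F#5
C4 → D4
Eb4 → F4

C#5 F#5 C#5 F#5 D4 F4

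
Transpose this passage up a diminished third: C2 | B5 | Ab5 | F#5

A diminished third up from C2 gives Ebb2.
B5: a third up reaches D, and 2 semitones makes it Db6.
Ab5: a third up reaches C, and 2 semitones makes it Cbb6.
F#5: a third up reaches A, and 2 semitones makes it Ab5.

Ebb2 Db6 Cbb6 Ab5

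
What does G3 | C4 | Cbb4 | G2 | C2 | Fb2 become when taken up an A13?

G3 up an augmented thirteenth is E#5.
C4 up an augmented thirteenth is A#5.
Cbb4 up an augmented thirteenth is Ab5.
An augmented thirteenth up from G2 gives E#4.
C2: a thirteenth up reaches A, and 22 semitones makes it A#3.
An augmented thirteenth up from Fb2 gives D4.

E#5 A#5 Ab5 E#4 A#3 D4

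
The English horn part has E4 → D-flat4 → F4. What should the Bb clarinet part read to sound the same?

First find concert pitch: the English horn sounds a perfect fifth below written, so E4 D-flat4 F4 sounds A3 Gb3 Bb3.
Then write for Bb clarinet: it sounds a major second below written, so the part must be a major second above concert.
A3 → B3
Gb3 → Ab3
Bb3 → C4

B3 Ab3 C4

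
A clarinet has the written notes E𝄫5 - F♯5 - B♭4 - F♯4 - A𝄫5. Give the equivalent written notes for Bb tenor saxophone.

Db6 E#6 A5 E#5 Gb6

First find concert pitch: the A clarinet sounds a minor third below written, so E𝄫5 F♯5 B♭4 F♯4 A𝄫5 sounds Cb5 D#5 G4 D#4 Fb5.
Then write for Bb tenor saxophone: it sounds a major ninth below written, so the part must be a major ninth above concert.
Cb5 → Db6
D#5 → E#6
G4 → A5
D#4 → E#5
Fb5 → Gb6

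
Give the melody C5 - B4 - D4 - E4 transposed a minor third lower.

A4 G#4 B3 C#4

C5 to A4
B4 to G#4
D4 to B3
E4 to C#4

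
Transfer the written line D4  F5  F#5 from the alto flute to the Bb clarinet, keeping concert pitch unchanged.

B3 D5 D#5

First find concert pitch: the alto flute sounds a perfect fourth below written, so D4 F5 F#5 sounds A3 C5 C#5.
Then write for Bb clarinet: it sounds a major second below written, so the part must be a major second above concert.
A3 → B3
C5 → D5
C#5 → D#5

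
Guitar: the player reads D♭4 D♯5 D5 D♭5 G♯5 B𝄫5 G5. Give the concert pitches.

Db3 D#4 D4 Db4 G#4 Bbb4 G4

The guitar sounds a perfect octave below written, so transpose each written note down a perfect octave.
Db4 -> Db3
D#5 -> D#4
D5 -> D4
Db5 -> Db4
G#5 -> G#4
Bbb5 -> Bbb4
G5 -> G4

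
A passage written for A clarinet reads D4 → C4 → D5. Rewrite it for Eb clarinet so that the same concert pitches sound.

G#3 F#3 G#4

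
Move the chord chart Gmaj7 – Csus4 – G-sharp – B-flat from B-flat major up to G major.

Emaj7 Asus4 E# G

B-flat major up to G major is a major sixth; each chord root moves by that interval while the quality stays the same.
Gmaj7: root G up a major sixth → E, giving Emaj7.
Csus4: root C up a major sixth → A, giving Asus4.
G-sharp: root G-sharp up a major sixth → E#, giving E#.
B-flat: root B-flat up a major sixth → G, giving G.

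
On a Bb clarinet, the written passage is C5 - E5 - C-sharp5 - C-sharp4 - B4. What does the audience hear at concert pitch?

Written C4 on the Bb clarinet sounds as Bb3, a major second lower; apply that shift to every note.
C5 → Bb4
E5 → D5
C#5 → B4
C#4 → B3
B4 → A4

Bb4 D5 B4 B3 A4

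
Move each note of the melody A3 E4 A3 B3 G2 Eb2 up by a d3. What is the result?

A diminished third up from A3 gives Cb4.
E4 up a diminished third is Gb4.
A diminished third up from A3 gives Cb4.
A diminished third up from B3 gives Db4.
A diminished third up from G2 gives Bbb2.
A diminished third up from Eb2 gives Gbb2.

Cb4 Gb4 Cb4 Db4 Bbb2 Gbb2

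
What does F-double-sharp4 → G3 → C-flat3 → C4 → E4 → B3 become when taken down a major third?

D#4 Eb3 Abb2 Ab3 C4 G3

F##4 gives D#4
G3 gives Eb3
Cb3 gives Abb2
C4 gives Ab3
E4 gives C4
B3 gives G3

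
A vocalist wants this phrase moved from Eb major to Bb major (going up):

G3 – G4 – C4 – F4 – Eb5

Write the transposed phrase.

D4 D5 G4 C5 Bb5

Eb major to Bb major up is a perfect fifth, so every note moves up by that interval.
G3 → D4
G4 → D5
C4 → G4
F4 → C5
Eb5 → Bb5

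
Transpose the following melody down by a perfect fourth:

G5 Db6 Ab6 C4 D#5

G5 -> D5
Db6 -> Ab5
Ab6 -> Eb6
C4 -> G3
D#5 -> A#4

D5 Ab5 Eb6 G3 A#4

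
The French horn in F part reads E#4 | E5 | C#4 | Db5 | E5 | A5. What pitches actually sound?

A#3 A4 F#3 Gb4 A4 D5

The French horn in F sounds a perfect fifth below written, so transpose each written note down a perfect fifth.
E#4 gives A#3
E5 gives A4
C#4 gives F#3
Db5 gives Gb4
E5 gives A4
A5 gives D5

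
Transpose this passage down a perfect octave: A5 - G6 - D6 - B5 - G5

A5 down a perfect octave is A4.
G6 down a perfect octave is G5.
D6 down a perfect octave is D5.
B5: an octave down reaches B, and 12 semitones makes it B4.
G5 down a perfect octave is G4.

A4 G5 D5 B4 G4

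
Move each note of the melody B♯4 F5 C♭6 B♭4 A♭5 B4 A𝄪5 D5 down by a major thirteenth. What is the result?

D#3 Ab3 Ebb4 Db3 Cb4 D3 C##4 F3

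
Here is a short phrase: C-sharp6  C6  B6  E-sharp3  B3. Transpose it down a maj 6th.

E5 Eb5 D6 G#2 D3

C#6 becomes E5
C6 becomes Eb5
B6 becomes D6
E#3 becomes G#2
B3 becomes D3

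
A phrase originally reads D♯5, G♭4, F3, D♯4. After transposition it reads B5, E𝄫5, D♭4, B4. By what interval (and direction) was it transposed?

From D#5 to B5 is 6 letter names — a sixth of some quality.
D#5 to B5 is 8 semitones, which makes it a minor sixth; the second version is higher, so the direction is up.
Checking another pair — D#4 → B4 — gives the same interval.

up a minor sixth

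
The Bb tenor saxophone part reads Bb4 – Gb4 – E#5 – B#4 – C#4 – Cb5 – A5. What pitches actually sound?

The Bb tenor saxophone sounds a major ninth below written, so transpose each written note down a major ninth.
Bb4 to Ab3
Gb4 to Fb3
E#5 to D#4
B#4 to A#3
C#4 to B2
Cb5 to Bbb3
A5 to G4

Ab3 Fb3 D#4 A#3 B2 Bbb3 G4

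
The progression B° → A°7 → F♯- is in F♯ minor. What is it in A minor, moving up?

D° C°7 A-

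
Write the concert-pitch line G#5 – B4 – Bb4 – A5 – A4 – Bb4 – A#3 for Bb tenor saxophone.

Written C4 sounds as Bb2 on the Bb tenor saxophone, so concert pitches are written a major ninth up.
G#5 gives A#6
B4 gives C#6
Bb4 gives C6
A5 gives B6
A4 gives B5
Bb4 gives C6
A#3 gives B#4

A#6 C#6 C6 B6 B5 C6 B#4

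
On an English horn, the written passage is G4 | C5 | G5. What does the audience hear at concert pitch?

The English horn sounds a perfect fifth below written, so transpose each written note down a perfect fifth.
G4 → C4
C5 → F4
G5 → C5

C4 F4 C5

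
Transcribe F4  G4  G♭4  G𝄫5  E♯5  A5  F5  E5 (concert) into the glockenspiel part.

F2 G2 Gb2 Gbb3 E#3 A3 F3 E3

The glockenspiel sounds a perfect fifteenth above written, so the written part must be a perfect fifteenth below concert — transpose each note down.
F4 to F2
G4 to G2
Gb4 to Gb2
Gbb5 to Gbb3
E#5 to E#3
A5 to A3
F5 to F3
E5 to E3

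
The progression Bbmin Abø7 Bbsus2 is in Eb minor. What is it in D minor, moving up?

Eb minor up to D minor is a major seventh; each chord root moves by that interval while the quality stays the same.
Bbmin: root Bb up a major seventh → A, giving Amin.
Abø7: root Ab up a major seventh → G, giving Gø7.
Bbsus2: root Bb up a major seventh → A, giving Asus2.

Amin Gø7 Asus2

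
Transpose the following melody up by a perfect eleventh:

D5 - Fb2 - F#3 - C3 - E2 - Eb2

G6 Bbb3 B4 F4 A3 Ab3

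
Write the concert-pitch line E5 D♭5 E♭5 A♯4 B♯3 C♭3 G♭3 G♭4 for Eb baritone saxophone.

The Eb baritone saxophone sounds a major thirteenth below written, so the written part must be a major thirteenth above concert — transpose each note up.
E5 -> C#7
Db5 -> Bb6
Eb5 -> C7
A#4 -> F##6
B#3 -> G##5
Cb3 -> Ab4
Gb3 -> Eb5
Gb4 -> Eb6

C#7 Bb6 C7 F##6 G##5 Ab4 Eb5 Eb6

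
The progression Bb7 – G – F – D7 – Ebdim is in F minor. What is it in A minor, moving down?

D7 B A F#7 Gdim

F minor down to A minor is a minor sixth; each chord root moves by that interval while the quality stays the same.
Bb7: root Bb down a minor sixth → D, giving D7.
G: root G down a minor sixth → B, giving B.
F: root F down a minor sixth → A, giving A.
D7: root D down a minor sixth → F#, giving F#7.
Ebdim: root Eb down a minor sixth → G, giving Gdim.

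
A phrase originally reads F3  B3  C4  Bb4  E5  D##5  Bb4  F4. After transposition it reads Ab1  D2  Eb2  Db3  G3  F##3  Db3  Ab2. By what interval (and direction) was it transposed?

down a major thirteenth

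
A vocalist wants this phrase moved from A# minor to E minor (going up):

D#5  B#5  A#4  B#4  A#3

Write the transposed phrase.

From A# up to E is a diminished fifth; apply that to each pitch.
D#5 to A5
B#5 to F#6
A#4 to E5
B#4 to F#5
A#3 to E4

A5 F#6 E5 F#5 E4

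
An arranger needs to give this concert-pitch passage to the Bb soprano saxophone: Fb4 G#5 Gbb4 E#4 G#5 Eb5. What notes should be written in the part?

Gb4 A#5 Abb4 F##4 A#5 F5

Written C4 sounds as Bb3 on the Bb soprano saxophone, so concert pitches are written a major second up.
Fb4 becomes Gb4
G#5 becomes A#5
Gbb4 becomes Abb4
E#4 becomes F##4
G#5 becomes A#5
Eb5 becomes F5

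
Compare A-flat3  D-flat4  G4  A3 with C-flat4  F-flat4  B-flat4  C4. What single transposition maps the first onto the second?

up a minor third

From Ab3 to Cb4 is 3 letter names — a third of some quality.
Ab3 to Cb4 is 3 semitones, which makes it a minor third; the second version is higher, so the direction is up.
Checking another pair — A3 → C4 — gives the same interval.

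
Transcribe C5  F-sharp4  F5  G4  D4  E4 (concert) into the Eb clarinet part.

A4 D#4 D5 E4 B3 C#4

Written C4 sounds as Eb4 on the Eb clarinet, so concert pitches are written a minor third down.
C5 becomes A4
F#4 becomes D#4
F5 becomes D5
G4 becomes E4
D4 becomes B3
E4 becomes C#4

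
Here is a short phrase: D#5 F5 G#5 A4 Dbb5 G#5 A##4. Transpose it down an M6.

F#4 Ab4 B4 C4 Fbb4 B4 C##4

D#5: a sixth down reaches F, and 9 semitones makes it F#4.
F5 down a major sixth is Ab4.
G#5 down a major sixth is B4.
A major sixth down from A4 gives C4.
Dbb5 down a major sixth is Fbb4.
G#5: a sixth down reaches B, and 9 semitones makes it B4.
A##4 down a major sixth is C##4.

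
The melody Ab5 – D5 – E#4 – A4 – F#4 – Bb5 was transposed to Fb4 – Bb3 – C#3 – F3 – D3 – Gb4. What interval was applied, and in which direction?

down a major tenth

Take the first pair: Ab5 → Fb4. A to F spans 10 letter names, so the interval is some kind of tenth.
Fb4 to Ab5 is 16 semitones, which makes it a major tenth; the second version is lower, so the direction is down.
Checking another pair — Bb5 → Gb4 — gives the same interval.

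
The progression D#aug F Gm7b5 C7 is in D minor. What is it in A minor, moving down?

D minor down to A minor is a perfect fourth; each chord root moves by that interval while the quality stays the same.
D#aug: root D# down a perfect fourth → A#, giving A#aug.
F: root F down a perfect fourth → C, giving C.
Gm7b5: root G down a perfect fourth → D, giving Dm7b5.
C7: root C down a perfect fourth → G, giving G7.

A#aug C Dm7b5 G7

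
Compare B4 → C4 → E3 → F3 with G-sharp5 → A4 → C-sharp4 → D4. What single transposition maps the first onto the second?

From B4 to G#5 is 6 letter names — a sixth of some quality.
B4 to G#5 is 9 semitones, which makes it a major sixth; the second version is higher, so the direction is up.
Checking another pair — F3 → D4 — gives the same interval.

up a major sixth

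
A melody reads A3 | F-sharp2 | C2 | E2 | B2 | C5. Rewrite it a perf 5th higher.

E4 C#3 G2 B2 F#3 G5

A3: a fifth up reaches E, and 7 semitones makes it E4.
F#2 up a perfect fifth is C#3.
C2: a fifth up reaches G, and 7 semitones makes it G2.
E2: a fifth up reaches B, and 7 semitones makes it B2.
B2 up a perfect fifth is F#3.
A perfect fifth up from C5 gives G5.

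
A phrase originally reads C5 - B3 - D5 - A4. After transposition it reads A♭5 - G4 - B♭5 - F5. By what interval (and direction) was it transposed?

up a minor sixth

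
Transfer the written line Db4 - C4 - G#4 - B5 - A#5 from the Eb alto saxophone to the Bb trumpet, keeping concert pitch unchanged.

First find concert pitch: the Eb alto saxophone sounds a major sixth below written, so Db4 C4 G#4 B5 A#5 sounds Fb3 Eb3 B3 D5 C#5.
Then write for Bb trumpet: it sounds a major second below written, so the part must be a major second above concert.
Fb3 → Gb3
Eb3 → F3
B3 → C#4
D5 → E5
C#5 → D#5

Gb3 F3 C#4 E5 D#5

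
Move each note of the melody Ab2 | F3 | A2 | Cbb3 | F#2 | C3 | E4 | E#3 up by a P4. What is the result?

Db3 Bb3 D3 Fbb3 B2 F3 A4 A#3

Ab2 up a perfect fourth is Db3.
F3: a fourth up reaches B, and 5 semitones makes it Bb3.
A perfect fourth up from A2 gives D3.
A perfect fourth up from Cbb3 gives Fbb3.
A perfect fourth up from F#2 gives B2.
A perfect fourth up from C3 gives F3.
A perfect fourth up from E4 gives A4.
A perfect fourth up from E#3 gives A#3.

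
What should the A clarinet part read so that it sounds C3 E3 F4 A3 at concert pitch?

Eb3 G3 Ab4 C4

The A clarinet sounds a minor third below written, so the written part must be a minor third above concert — transpose each note up.
C3 -> Eb3
E3 -> G3
F4 -> Ab4
A3 -> C4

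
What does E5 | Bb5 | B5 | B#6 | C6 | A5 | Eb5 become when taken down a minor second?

D#5 A5 A#5 A##6 B5 G#5 D5

E5 → D#5
Bb5 → A5
B5 → A#5
B#6 → A##6
C6 → B5
A5 → G#5
Eb5 → D5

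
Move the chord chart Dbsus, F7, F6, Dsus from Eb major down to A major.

Eb major down to A major is a diminished fifth; each chord root moves by that interval while the quality stays the same.
Dbsus: root Db down a diminished fifth → G, giving Gsus.
F7: root F down a diminished fifth → B, giving B7.
F6: root F down a diminished fifth → B, giving B6.
Dsus: root D down a diminished fifth → G#, giving G#sus.

Gsus B7 B6 G#sus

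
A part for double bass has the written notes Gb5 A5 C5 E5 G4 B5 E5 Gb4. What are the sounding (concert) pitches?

Gb4 A4 C4 E4 G3 B4 E4 Gb3

Written C4 on the double bass sounds as C3, a perfect octave lower; apply that shift to every note.
Gb5 becomes Gb4
A5 becomes A4
C5 becomes C4
E5 becomes E4
G4 becomes G3
B5 becomes B4
E5 becomes E4
Gb4 becomes Gb3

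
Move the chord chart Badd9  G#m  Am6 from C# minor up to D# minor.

C# minor up to D# minor is a major second; each chord root moves by that interval while the quality stays the same.
Badd9: root B up a major second → C#, giving C#add9.
G#m: root G# up a major second → A#, giving A#m.
Am6: root A up a major second → B, giving Bm6.

C#add9 A#m Bm6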